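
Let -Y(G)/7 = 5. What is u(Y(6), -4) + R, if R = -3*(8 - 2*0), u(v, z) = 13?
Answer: -11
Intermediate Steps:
Y(G) = -35 (Y(G) = -7*5 = -35)
R = -24 (R = -3*(8 + 0) = -3*8 = -24)
u(Y(6), -4) + R = 13 - 24 = -11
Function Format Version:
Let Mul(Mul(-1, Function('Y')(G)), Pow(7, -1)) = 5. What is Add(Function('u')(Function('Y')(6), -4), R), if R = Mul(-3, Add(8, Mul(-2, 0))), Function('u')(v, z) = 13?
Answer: -11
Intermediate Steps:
Function('Y')(G) = -35 (Function('Y')(G) = Mul(-7, 5) = -35)
R = -24 (R = Mul(-3, Add(8, 0)) = Mul(-3, 8) = -24)
Add(Function('u')(Function('Y')(6), -4), R) = Add(13, -24) = -11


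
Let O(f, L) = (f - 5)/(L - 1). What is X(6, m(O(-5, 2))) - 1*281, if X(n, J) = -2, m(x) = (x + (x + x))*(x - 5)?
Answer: -283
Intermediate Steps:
O(f, L) = (-5 + f)/(-1 + L)
m(x) = 3*x*(-5 + x) (m(x) = (x + 2*x)*(-5 + x) = (3*x)*(-5 + x) = 3*x*(-5 + x))
X(6, m(O(-5, 2))) - 1*281 = -2 - 1*281 = -2 - 281 = -283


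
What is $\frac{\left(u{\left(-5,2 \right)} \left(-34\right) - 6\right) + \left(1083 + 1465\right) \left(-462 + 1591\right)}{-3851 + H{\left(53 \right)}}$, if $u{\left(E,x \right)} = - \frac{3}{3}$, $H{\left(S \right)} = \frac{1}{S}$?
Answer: $- \frac{76233080}{102051} \approx -747.01$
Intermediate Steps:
$u{\left(E,x \right)} = -1$ ($u{\left(E,x \right)} = \left(-3\right) \frac{1}{3} = -1$)
$\frac{\left(u{\left(-5,2 \right)} \left(-34\right) - 6\right) + \left(1083 + 1465\right) \left(-462 + 1591\right)}{-3851 + H{\left(53 \right)}} = \frac{\left(\left(-1\right) \left(-34\right) - 6\right) + \left(1083 + 1465\right) \left(-462 + 1591\right)}{-3851 + \frac{1}{53}} = \frac{\left(34 - 6\right) + 2548 \cdot 1129}{-3851 + \frac{1}{53}} = \frac{28 + 2876692}{- \frac{204102}{53}} = 2876720 \left(- \frac{53}{204102}\right) = - \frac{76233080}{102051}$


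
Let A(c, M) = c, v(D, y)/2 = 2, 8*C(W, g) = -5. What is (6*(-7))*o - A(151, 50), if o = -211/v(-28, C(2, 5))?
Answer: 4129/2 ≈ 2064.5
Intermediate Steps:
C(W, g) = -5/8 (C(W, g) = (⅛)*(-5) = -5/8)
v(D, y) = 4 (v(D, y) = 2*2 = 4)
o = -211/4 ≈ -52.750
(6*(-7))*o - A(151, 50) = (6*(-7))*(-211/4) - 1*151 = -42*(-211/4) - 151 = 4431/2 - 151 = 4129/2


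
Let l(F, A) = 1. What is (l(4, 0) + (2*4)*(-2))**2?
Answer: 225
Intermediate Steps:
(l(4, 0) + (2*4)*(-2))**2 = (1 + (2*4)*(-2))**2 = (1 + 8*(-2))**2 = (1 - 16)**2 = (-15)**2 = 225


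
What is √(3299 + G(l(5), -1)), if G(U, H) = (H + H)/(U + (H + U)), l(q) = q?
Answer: √29689/3 ≈ 57.435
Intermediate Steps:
G(U, H) = 2*H/(H + 2*U) (G(U, H) = (2*H)/(H + 2*U) = 2*H/(H + 2*U))
√(3299 + G(l(5), -1)) = √(3299 + 2*(-1)/(-1 + 2*5)) = √(3299 + 2*(-1)/(-1 + 10)) = √(3299 + 2*(-1)/9) = √(3299 + 2*(-1)*(⅑)) = √(3299 - 2/9) = √(29689/9) = √29689/3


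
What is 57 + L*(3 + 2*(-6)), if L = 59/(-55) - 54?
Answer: 30396/55 ≈ 552.65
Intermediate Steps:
L = -3029/55 (L = 59*(-1/55) - 54 = -59/55 - 54 = -3029/55 ≈ -55.073)
57 + L*(3 + 2*(-6)) = 57 - 3029*(3 + 2*(-6))/55 = 57 - 3029*(3 - 12)/55 = 57 - 3029/55*(-9) = 57 + 27261/55 = 30396/55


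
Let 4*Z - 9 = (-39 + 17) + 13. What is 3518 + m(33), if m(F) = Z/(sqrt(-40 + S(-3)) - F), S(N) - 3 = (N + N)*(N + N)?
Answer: 3518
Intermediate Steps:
S(N) = 3 + 4*N**2 (S(N) = 3 + (N + N)*(N + N) = 3 + (2*N)*(2*N) = 3 + 4*N**2)
Z = 0 (Z = 9/4 + ((-39 + 17) + 13)/4 = 9/4 + (-22 + 13)/4 = 9/4 + (1/4)*(-9) = 9/4 - 9/4 = 0)
m(F) = 0 (m(F) = 0/(sqrt(-40 + (3 + 4*(-3)**2)) - F) = 0/(sqrt(-40 + (3 + 4*9)) - F) = 0/(sqrt(-40 + (3 + 36)) - F) = 0/(sqrt(-40 + 39) - F) = 0/(sqrt(-1) - F) = 0/(I - F) = 0)
3518 + m(33) = 3518 + 0 = 3518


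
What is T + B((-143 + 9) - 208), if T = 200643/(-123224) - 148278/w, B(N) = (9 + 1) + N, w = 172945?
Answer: -7128215205667/21310974680 ≈ -334.49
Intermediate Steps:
B(N) = 10 + N
T = -52971611907/21310974680 (T = 200643/(-123224) - 148278/172945 = 200643*(-1/123224) - 148278*1/172945 = -200643/123224 - 148278/172945 = -52971611907/21310974680 ≈ -2.4856)
T + B((-143 + 9) - 208) = -52971611907/21310974680 + (10 + ((-143 + 9) - 208)) = -52971611907/21310974680 + (10 + (-134 - 208)) = -52971611907/21310974680 + (10 - 342) = -52971611907/21310974680 - 332 = -7128215205667/21310974680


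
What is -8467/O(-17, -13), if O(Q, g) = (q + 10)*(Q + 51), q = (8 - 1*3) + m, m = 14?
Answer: -8467/986 ≈ -8.5872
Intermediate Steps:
q = 19 (q = (8 - 1*3) + 14 = (8 - 3) + 14 = 5 + 14 = 19)
O(Q, g) = 1479 + 29*Q (O(Q, g) = (19 + 10)*(Q + 51) = 29*(51 + Q) = 1479 + 29*Q)
-8467/O(-17, -13) = -8467/(1479 + 29*(-17)) = -8467/(1479 - 493) = -8467/986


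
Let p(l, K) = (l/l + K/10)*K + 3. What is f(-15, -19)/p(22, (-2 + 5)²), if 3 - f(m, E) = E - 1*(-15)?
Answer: 70/201 ≈ 0.34826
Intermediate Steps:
f(m, E) = -12 - E (f(m, E) = 3 - (E - 1*(-15)) = 3 - (E + 15) = 3 - (15 + E) = 3 + (-15 - E) = -12 - E)
p(l, K) = 3 + K*(1 + K/10) (p(l, K) = (1 + K*(⅒))*K + 3 = (1 + K/10)*K + 3 = K*(1 + K/10) + 3 = 3 + K*(1 + K/10))
f(-15, -19)/p(22, (-2 + 5)²) = (-12 - 1*(-19))/(3 + (-2 + 5)² + ((-2 + 5)²)²/10) = (-12 + 19)/(3 + 3² + (3²)²/10) = 7/(3 + 9 + (⅒)*9²) = 7/(3 + 9 + (⅒)*81) = 7/(3 + 9 + 81/10) = 7/(201/10) = 7*(10/201) = 70/201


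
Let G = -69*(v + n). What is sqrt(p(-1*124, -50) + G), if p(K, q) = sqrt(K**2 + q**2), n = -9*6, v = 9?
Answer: sqrt(3105 + 2*sqrt(4469)) ≈ 56.910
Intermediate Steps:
n = -54
G = 3105 (G = -69*(9 - 54) = -69*(-45) = 3105)
sqrt(p(-1*124, -50) + G) = sqrt(sqrt((-1*124)**2 + (-50)**2) + 3105) = sqrt(sqrt((-124)**2 + 2500) + 3105) = sqrt(sqrt(15376 + 2500) + 3105) = sqrt(sqrt(17876) + 3105) = sqrt(2*sqrt(4469) + 3105) = sqrt(3105 + 2*sqrt(4469))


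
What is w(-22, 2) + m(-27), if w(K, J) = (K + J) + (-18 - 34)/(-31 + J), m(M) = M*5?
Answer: -4443/29 ≈ -153.21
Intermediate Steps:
m(M) = 5*M
w(K, J) = J + K - 52/(-31 + J) (w(K, J) = (J + K) - 52/(-31 + J) = J + K - 52/(-31 + J))
w(-22, 2) + m(-27) = (-52 + 2² - 31*2 - 31*(-22) + 2*(-22))/(-31 + 2) + 5*(-27) = (-52 + 4 - 62 + 682 - 44)/(-29) - 135 = -1/29*528 - 135 = -528/29 - 135 = -4443/29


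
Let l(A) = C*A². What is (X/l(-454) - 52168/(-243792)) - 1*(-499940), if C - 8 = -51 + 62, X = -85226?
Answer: 7458007843043425/14917800087 ≈ 4.9994e+5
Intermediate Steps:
C = 19 (C = 8 + (-51 + 62) = 8 + 11 = 19)
l(A) = 19*A²
(X/l(-454) - 52168/(-243792)) - 1*(-499940) = (-85226/(19*(-454)²) - 52168/(-243792)) - 1*(-499940) = (-85226/(19*206116) - 52168*(-1/243792)) + 499940 = (-85226/3916204 + 6521/30474) + 499940 = (-85226*1/3916204 + 6521/30474) + 499940 = (-42613/1958102 + 6521/30474) + 499940 = 2867548645/14917800087 + 499940 = 7458007843043425/14917800087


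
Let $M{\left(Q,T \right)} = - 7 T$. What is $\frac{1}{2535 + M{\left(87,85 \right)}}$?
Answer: $\frac{1}{1940} \approx 0.00051546$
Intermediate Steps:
$\frac{1}{2535 + M{\left(87,85 \right)}} = \frac{1}{2535 - 595} = \frac{1}{1940}$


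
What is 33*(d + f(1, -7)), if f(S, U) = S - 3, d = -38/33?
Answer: -104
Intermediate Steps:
d = -38/33 (d = -38*1/33 = -38/33 ≈ -1.1515)
f(S, U) = -3 + S
33*(d + f(1, -7)) = 33*(-38/33 + (-3 + 1)) = 33*(-38/33 - 2) = 33*(-104/33) = -104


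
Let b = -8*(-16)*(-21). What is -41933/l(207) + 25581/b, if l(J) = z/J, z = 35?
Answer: -1111099403/4480 ≈ -2.4801e+5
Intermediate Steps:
l(J) = 35/J
b = -2688 (b = 128*(-21) = -2688)
-41933/l(207) + 25581/b = -41933/(35/207) + 25581/(-2688) = -41933/(35*(1/207)) + 25581*(-1/2688) = -41933/35/207 - 8527/896 = -41933*207/35 - 8527/896 = -8680131/35 - 8527/896 = -1111099403/4480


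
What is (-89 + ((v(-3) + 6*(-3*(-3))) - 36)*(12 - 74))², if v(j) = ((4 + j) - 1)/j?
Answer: 1452025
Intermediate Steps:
v(j) = (3 + j)/j
(-89 + ((v(-3) + 6*(-3*(-3))) - 36)*(12 - 74))² = (-89 + (((3 - 3)/(-3) + 6*(-3*(-3))) - 36)*(12 - 74))² = (-89 + ((-⅓*0 + 6*9) - 36)*(-62))² = (-89 + ((0 + 54) - 36)*(-62))² = (-89 + (54 - 36)*(-62))² = (-89 + 18*(-62))² = (-89 - 1116)² = (-1205)² = 1452025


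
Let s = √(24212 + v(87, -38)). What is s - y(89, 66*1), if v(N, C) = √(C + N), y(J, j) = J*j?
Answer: -5874 + 9*√299 ≈ -5718.4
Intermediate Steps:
s = 9*√299 (s = √(24212 + √(-38 + 87)) = √(24212 + √49) = √(24212 + 7) = √24219 = 9*√299 ≈ 155.62)
s - y(89, 66*1) = 9*√299 - 89*66*1 = 9*√299 - 89*66 = 9*√299 - 1*5874 = 9*√299 - 5874 = -5874 + 9*√299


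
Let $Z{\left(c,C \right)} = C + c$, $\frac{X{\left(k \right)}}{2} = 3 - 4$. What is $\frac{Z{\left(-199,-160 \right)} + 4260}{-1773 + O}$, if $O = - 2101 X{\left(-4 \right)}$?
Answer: $\frac{3901}{2429} \approx 1.606$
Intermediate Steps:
$X{\left(k \right)} = -2$ ($X{\left(k \right)} = 2 \left(3 - 4\right) = 2 \left(-1\right) = -2$)
$O = 4202$ ($O = \left(-2101\right) \left(-2\right) = 4202$)
$\frac{Z{\left(-199,-160 \right)} + 4260}{-1773 + O} = \frac{\left(-160 - 199\right) + 4260}{-1773 + 4202} = \frac{-359 + 4260}{2429} = 3901 \cdot \frac{1}{2429} = \frac{3901}{2429}$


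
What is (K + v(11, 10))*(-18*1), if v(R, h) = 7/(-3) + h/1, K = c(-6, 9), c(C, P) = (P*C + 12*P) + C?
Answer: -1002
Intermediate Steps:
c(C, P) = C + 12*P + C*P (c(C, P) = (C*P + 12*P) + C = (12*P + C*P) + C = C + 12*P + C*P)
K = 48 (K = -6 + 12*9 - 6*9 = -6 + 108 - 54 = 48)
v(R, h) = -7/3 + h (v(R, h) = 7*(-⅓) + h*1 = -7/3 + h)
(K + v(11, 10))*(-18*1) = (48 + (-7/3 + 10))*(-18*1) = (48 + 23/3)*(-18) = (167/3)*(-18) = -1002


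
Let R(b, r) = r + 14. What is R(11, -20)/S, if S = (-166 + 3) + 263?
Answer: -3/50 ≈ -0.060000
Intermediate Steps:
R(b, r) = 14 + r
S = 100 (S = -163 + 263 = 100)
R(11, -20)/S = (14 - 20)/100 = -6*1/100 = -3/50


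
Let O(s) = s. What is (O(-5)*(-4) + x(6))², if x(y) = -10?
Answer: 100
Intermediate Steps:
(O(-5)*(-4) + x(6))² = (-5*(-4) - 10)² = (20 - 10)² = 10² = 100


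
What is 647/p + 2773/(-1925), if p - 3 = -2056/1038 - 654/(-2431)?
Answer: 2507031686/5006309 ≈ 500.77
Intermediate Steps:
p = 1625425/1261689 (p = 3 + (-2056/1038 - 654/(-2431)) = 3 + (-2056*1/1038 - 654*(-1/2431)) = 3 + (-1028/519 + 654/2431) = 3 - 2159642/1261689 = 1625425/1261689 ≈ 1.2883)
647/p + 2773/(-1925) = 647/(1625425/1261689) + 2773/(-1925) = 647*(1261689/1625425) + 2773*(-1/1925) = 816312783/1625425 - 2773/1925 = 2507031686/5006309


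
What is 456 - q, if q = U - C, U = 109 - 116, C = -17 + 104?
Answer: 550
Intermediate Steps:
C = 87
U = -7
q = -94 (q = -7 - 1*87 = -7 - 87 = -94)
456 - q = 456 - 1*(-94) = 456 + 94 = 550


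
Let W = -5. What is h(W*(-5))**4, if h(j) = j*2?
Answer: 6250000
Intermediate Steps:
h(j) = 2*j
h(W*(-5))**4 = (2*(-5*(-5)))**4 = (2*25)**4 = 50**4 = 6250000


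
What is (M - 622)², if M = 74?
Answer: 300304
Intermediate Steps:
(M - 622)² = (74 - 622)² = (-548)² = 300304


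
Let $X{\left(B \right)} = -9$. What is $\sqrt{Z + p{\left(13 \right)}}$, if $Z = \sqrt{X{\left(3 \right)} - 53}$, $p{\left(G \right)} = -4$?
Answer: $\sqrt{-4 + i \sqrt{62}} \approx 1.5543 + 2.533 i$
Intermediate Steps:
$Z = i \sqrt{62}$ ($Z = \sqrt{-9 - 53} = \sqrt{-62} = i \sqrt{62} \approx 7.874 i$)
$\sqrt{Z + p{\left(13 \right)}} = \sqrt{i \sqrt{62} - 4} = \sqrt{-4 + i \sqrt{62}}$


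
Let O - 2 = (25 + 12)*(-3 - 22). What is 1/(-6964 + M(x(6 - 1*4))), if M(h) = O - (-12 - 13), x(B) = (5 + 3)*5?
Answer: -1/7862 ≈ -0.00012719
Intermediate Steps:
O = -923 (O = 2 + (25 + 12)*(-3 - 22) = 2 + 37*(-25) = 2 - 925 = -923)
x(B) = 40 (x(B) = 8*5 = 40)
M(h) = -898 (M(h) = -923 - (-12 - 13) = -923 - 1*(-25) = -923 + 25 = -898)
1/(-6964 + M(x(6 - 1*4))) = 1/(-6964 - 898) = 1/(-7862) = -1/7862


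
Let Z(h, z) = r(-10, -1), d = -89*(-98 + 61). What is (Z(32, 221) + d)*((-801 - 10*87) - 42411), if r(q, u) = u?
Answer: -145117944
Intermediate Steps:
d = 3293 (d = -89*(-37) = 3293)
Z(h, z) = -1
(Z(32, 221) + d)*((-801 - 10*87) - 42411) = (-1 + 3293)*((-801 - 10*87) - 42411) = 3292*((-801 - 870) - 42411) = 3292*(-1671 - 42411) = 3292*(-44082) = -145117944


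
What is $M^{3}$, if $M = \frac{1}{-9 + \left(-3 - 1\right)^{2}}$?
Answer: $\frac{1}{343} \approx 0.0029155$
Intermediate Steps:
$M = \frac{1}{7}$ ($M = \frac{1}{-9 + \left(-4\right)^{2}} = \frac{1}{-9 + 16} = \frac{1}{7} \approx 0.14286$)
$M^{3} = \left(\frac{1}{7}\right)^{3} = \frac{1}{343}$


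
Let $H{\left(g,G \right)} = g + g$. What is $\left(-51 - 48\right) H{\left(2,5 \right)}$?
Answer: $-396$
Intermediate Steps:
$H{\left(g,G \right)} = 2 g$
$\left(-51 - 48\right) H{\left(2,5 \right)} = \left(-51 - 48\right) 2 \cdot 2 = \left(-99\right) 4 = -396$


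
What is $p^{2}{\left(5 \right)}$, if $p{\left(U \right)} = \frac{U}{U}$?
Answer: $1$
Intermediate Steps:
$p{\left(U \right)} = 1$
$p^{2}{\left(5 \right)} = 1^{2} = 1$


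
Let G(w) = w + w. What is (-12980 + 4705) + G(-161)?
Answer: -8597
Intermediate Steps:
G(w) = 2*w
(-12980 + 4705) + G(-161) = (-12980 + 4705) + 2*(-161) = -8275 - 322 = -8597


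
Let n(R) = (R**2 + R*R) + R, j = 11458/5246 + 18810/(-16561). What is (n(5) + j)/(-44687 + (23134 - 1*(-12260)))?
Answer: -2434712004/403683301379 ≈ -0.0060312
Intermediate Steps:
j = 45539339/43439503 (j = 11458*(1/5246) + 18810*(-1/16561) = 5729/2623 - 18810/16561 = 45539339/43439503 ≈ 1.0483)
n(R) = R + 2*R**2 (n(R) = (R**2 + R**2) + R = 2*R**2 + R = R + 2*R**2)
(n(5) + j)/(-44687 + (23134 - 1*(-12260))) = (5*(1 + 2*5) + 45539339/43439503)/(-44687 + (23134 - 1*(-12260))) = (5*(1 + 10) + 45539339/43439503)/(-44687 + (23134 + 12260)) = (5*11 + 45539339/43439503)/(-44687 + 35394) = (55 + 45539339/43439503)/(-9293) = (2434712004/43439503)*(-1/9293) = -2434712004/403683301379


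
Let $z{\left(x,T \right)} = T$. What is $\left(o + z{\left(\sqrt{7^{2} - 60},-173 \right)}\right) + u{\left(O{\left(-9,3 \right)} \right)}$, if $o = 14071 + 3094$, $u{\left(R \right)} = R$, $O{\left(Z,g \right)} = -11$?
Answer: $16981$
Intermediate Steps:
$o = 17165$
$\left(o + z{\left(\sqrt{7^{2} - 60},-173 \right)}\right) + u{\left(O{\left(-9,3 \right)} \right)} = \left(17165 - 173\right) - 11 = 16992 - 11 = 16981$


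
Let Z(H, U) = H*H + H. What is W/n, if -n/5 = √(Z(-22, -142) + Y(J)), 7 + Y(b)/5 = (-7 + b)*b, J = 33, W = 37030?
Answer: -7406*√4717/4717 ≈ -107.83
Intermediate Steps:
Z(H, U) = H + H² (Z(H, U) = H² + H = H + H²)
Y(b) = -35 + 5*b*(-7 + b) (Y(b) = -35 + 5*((-7 + b)*b) = -35 + 5*(b*(-7 + b)) = -35 + 5*b*(-7 + b))
n = -5*√4717 (n = -5*√(-22*(1 - 22) + (-35 - 35*33 + 5*33²)) = -5*√(-22*(-21) + (-35 - 1155 + 5*1089)) = -5*√(462 + (-35 - 1155 + 5445)) = -5*√(462 + 4255) = -5*√4717 ≈ -343.40)
W/n = 37030/((-5*√4717)) = 37030*(-√4717/23585) = -7406*√4717/4717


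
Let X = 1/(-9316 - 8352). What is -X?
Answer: 1/17668 ≈ 5.6599e-5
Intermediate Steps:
X = -1/17668 (X = 1/(-17668) = -1/17668 ≈ -5.6599e-5)
-X = -1*(-1/17668) = 1/17668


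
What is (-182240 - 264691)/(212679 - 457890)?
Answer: 148977/81737 ≈ 1.8226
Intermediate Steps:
(-182240 - 264691)/(212679 - 457890) = -446931/(-245211) = -446931*(-1/245211) = 148977/81737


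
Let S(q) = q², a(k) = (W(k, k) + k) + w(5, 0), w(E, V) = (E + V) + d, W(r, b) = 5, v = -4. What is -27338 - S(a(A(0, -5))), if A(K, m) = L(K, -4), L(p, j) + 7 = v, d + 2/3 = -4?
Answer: -246331/9 ≈ -27370.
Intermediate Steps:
d = -14/3 (d = -⅔ - 4 = -14/3 ≈ -4.6667)
L(p, j) = -11 (L(p, j) = -7 - 4 = -11)
A(K, m) = -11
w(E, V) = -14/3 + E + V (w(E, V) = (E + V) - 14/3 = -14/3 + E + V)
a(k) = 16/3 + k (a(k) = (5 + k) + (-14/3 + 5 + 0) = (5 + k) + ⅓ = 16/3 + k)
-27338 - S(a(A(0, -5))) = -27338 - (16/3 - 11)² = -27338 - (-17/3)² = -27338 - 1*289/9 = -27338 - 289/9 = -246331/9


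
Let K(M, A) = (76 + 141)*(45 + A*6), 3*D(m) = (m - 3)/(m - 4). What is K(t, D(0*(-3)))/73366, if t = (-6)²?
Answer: 20181/146732 ≈ 0.13754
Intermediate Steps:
t = 36
D(m) = (-3 + m)/(3*(-4 + m)) (D(m) = ((m - 3)/(m - 4))/3 = ((-3 + m)/(-4 + m))/3 = (-3 + m)/(3*(-4 + m)))
K(M, A) = 9765 + 1302*A (K(M, A) = 217*(45 + 6*A) = 9765 + 1302*A)
K(t, D(0*(-3)))/73366 = (9765 + 1302*((-3 + 0*(-3))/(3*(-4 + 0*(-3)))))/73366 = (9765 + 1302*((-3 + 0)/(3*(-4 + 0))))*(1/73366) = (9765 + 1302*((⅓)*(-3)/(-4)))*(1/73366) = (9765 + 1302*((⅓)*(-¼)*(-3)))*(1/73366) = (9765 + 1302*(¼))*(1/73366) = (9765 + 651/2)*(1/73366) = (20181/2)*(1/73366) = 20181/146732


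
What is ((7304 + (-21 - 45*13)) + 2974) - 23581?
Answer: -13909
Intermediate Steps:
((7304 + (-21 - 45*13)) + 2974) - 23581 = ((7304 + (-21 - 585)) + 2974) - 23581 = ((7304 - 606) + 2974) - 23581 = (6698 + 2974) - 23581 = 9672 - 23581 = -13909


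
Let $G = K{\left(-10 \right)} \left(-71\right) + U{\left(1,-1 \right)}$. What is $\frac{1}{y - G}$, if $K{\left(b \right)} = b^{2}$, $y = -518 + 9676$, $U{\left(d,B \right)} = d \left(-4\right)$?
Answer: $\frac{1}{16262} \approx 6.1493 \cdot 10^{-5}$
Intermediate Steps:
$U{\left(d,B \right)} = - 4 d$
$y = 9158$
$G = -7104$ ($G = \left(-10\right)^{2} \left(-71\right) - 4 = 100 \left(-71\right) - 4 = -7100 - 4 = -7104$)
$\frac{1}{y - G} = \frac{1}{9158 - -7104} = \frac{1}{9158 + 7104} = \frac{1}{16262}$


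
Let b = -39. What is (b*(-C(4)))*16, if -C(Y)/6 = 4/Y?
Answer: -3744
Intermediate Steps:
C(Y) = -24/Y
(b*(-C(4)))*16 = -(-39)*(-24/4)*16 = -(-39)*(-24*¼)*16 = -(-39)*(-6)*16 = -39*6*16 = -234*16 = -3744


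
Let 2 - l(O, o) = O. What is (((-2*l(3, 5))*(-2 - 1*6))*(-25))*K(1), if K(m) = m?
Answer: 400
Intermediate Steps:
l(O, o) = 2 - O
(((-2*l(3, 5))*(-2 - 1*6))*(-25))*K(1) = (((-2*(2 - 1*3))*(-2 - 1*6))*(-25))*1 = (((-2*(2 - 3))*(-2 - 6))*(-25))*1 = ((-2*(-1)*(-8))*(-25))*1 = ((2*(-8))*(-25))*1 = -16*(-25)*1 = 400*1 = 400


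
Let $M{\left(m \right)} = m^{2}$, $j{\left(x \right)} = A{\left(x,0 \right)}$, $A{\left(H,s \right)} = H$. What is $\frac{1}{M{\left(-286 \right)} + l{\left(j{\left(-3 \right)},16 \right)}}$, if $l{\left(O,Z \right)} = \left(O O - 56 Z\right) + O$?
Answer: $\frac{1}{80906} \approx 1.236 \cdot 10^{-5}$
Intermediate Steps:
$j{\left(x \right)} = x$
$l{\left(O,Z \right)} = O + O^{2} - 56 Z$ ($l{\left(O,Z \right)} = \left(O^{2} - 56 Z\right) + O = O + O^{2} - 56 Z$)
$\frac{1}{M{\left(-286 \right)} + l{\left(j{\left(-3 \right)},16 \right)}} = \frac{1}{\left(-286\right)^{2} - \left(899 - 9\right)} = \frac{1}{81796 - 890} = \frac{1}{80906}$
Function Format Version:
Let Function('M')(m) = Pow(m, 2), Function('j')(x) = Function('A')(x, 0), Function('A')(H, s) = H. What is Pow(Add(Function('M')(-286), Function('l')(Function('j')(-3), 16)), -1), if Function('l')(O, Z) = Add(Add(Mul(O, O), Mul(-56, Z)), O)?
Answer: Rational(1, 80906) ≈ 1.2360e-5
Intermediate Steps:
Function('j')(x) = x
Function('l')(O, Z) = Add(O, Pow(O, 2), Mul(-56, Z)) (Function('l')(O, Z) = Add(Add(Pow(O, 2), Mul(-56, Z)), O) = Add(O, Pow(O, 2), Mul(-56, Z)))
Pow(Add(Function('M')(-286), Function('l')(Function('j')(-3), 16)), -1) = Pow(Add(Pow(-286, 2), Add(-3, Pow(-3, 2), Mul(-56, 16))), -1) = Pow(Add(81796, Add(-3, 9, -896)), -1) = Pow(Add(81796, -890), -1) = Pow(80906, -1) = Rational(1, 80906)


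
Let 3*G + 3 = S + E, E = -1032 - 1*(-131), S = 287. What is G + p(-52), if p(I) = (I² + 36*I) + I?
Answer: 1723/3 ≈ 574.33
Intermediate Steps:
p(I) = I² + 37*I
E = -901 (E = -1032 + 131 = -901)
G = -617/3 (G = -1 + (287 - 901)/3 = -1 + (⅓)*(-614) = -1 - 614/3 = -617/3 ≈ -205.67)
G + p(-52) = -617/3 - 52*(37 - 52) = -617/3 - 52*(-15) = -617/3 + 780 = 1723/3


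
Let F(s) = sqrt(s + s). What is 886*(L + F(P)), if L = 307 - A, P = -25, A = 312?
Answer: -4430 + 4430*I*sqrt(2) ≈ -4430.0 + 6265.0*I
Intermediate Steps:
L = -5 (L = 307 - 1*312 = 307 - 312 = -5)
F(s) = sqrt(2)*sqrt(s) (F(s) = sqrt(2*s) = sqrt(2)*sqrt(s))
886*(L + F(P)) = 886*(-5 + sqrt(2)*sqrt(-25)) = 886*(-5 + sqrt(2)*(5*I)) = 886*(-5 + 5*I*sqrt(2)) = -4430 + 4430*I*sqrt(2)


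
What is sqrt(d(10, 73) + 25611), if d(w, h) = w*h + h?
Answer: sqrt(26414) ≈ 162.52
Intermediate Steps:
d(w, h) = h + h*w (d(w, h) = h*w + h = h + h*w)
sqrt(d(10, 73) + 25611) = sqrt(73*(1 + 10) + 25611) = sqrt(73*11 + 25611) = sqrt(803 + 25611) = sqrt(26414)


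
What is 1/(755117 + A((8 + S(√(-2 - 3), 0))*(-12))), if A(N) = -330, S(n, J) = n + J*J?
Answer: 1/754787 ≈ 1.3249e-6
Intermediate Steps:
S(n, J) = n + J²
1/(755117 + A((8 + S(√(-2 - 3), 0))*(-12))) = 1/(755117 - 330) = 1/754787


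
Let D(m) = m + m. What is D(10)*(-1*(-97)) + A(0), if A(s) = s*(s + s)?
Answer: 1940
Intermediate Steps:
D(m) = 2*m
A(s) = 2*s**2 (A(s) = s*(2*s) = 2*s**2)
D(10)*(-1*(-97)) + A(0) = (2*10)*(-1*(-97)) + 2*0**2 = 20*97 + 2*0 = 1940 + 0 = 1940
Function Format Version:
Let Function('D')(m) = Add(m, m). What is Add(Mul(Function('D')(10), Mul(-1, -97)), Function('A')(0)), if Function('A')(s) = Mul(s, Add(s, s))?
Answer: 1940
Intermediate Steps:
Function('D')(m) = Mul(2, m)
Function('A')(s) = Mul(2, Pow(s, 2)) (Function('A')(s) = Mul(s, Mul(2, s)) = Mul(2, Pow(s, 2)))
Add(Mul(Function('D')(10), Mul(-1, -97)), Function('A')(0)) = Add(Mul(Mul(2, 10), Mul(-1, -97)), Mul(2, Pow(0, 2))) = Add(Mul(20, 97), Mul(2, 0)) = Add(1940, 0) = 1940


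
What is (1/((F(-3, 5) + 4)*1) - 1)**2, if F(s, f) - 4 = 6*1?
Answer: 169/196 ≈ 0.86224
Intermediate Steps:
F(s, f) = 10 (F(s, f) = 4 + 6*1 = 4 + 6 = 10)
(1/((F(-3, 5) + 4)*1) - 1)**2 = (1/((10 + 4)*1) - 1)**2 = (1/(14*1) - 1)**2 = (1/14 - 1)**2 = (-13/14)**2 = 169/196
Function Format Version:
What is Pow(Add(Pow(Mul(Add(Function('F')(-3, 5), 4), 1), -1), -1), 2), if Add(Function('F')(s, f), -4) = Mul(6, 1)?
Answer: Rational(169, 196) ≈ 0.86224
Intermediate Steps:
Function('F')(s, f) = 10 (Function('F')(s, f) = Add(4, Mul(6, 1)) = Add(4, 6) = 10)
Pow(Add(Pow(Mul(Add(Function('F')(-3, 5), 4), 1), -1), -1), 2) = Pow(Add(Pow(Mul(Add(10, 4), 1), -1), -1), 2) = Pow(Add(Pow(Mul(14, 1), -1), -1), 2) = Pow(Add(Pow(14, -1), -1), 2) = Pow(Add(Rational(1, 14), -1), 2) = Pow(Rational(-13, 14), 2) = Rational(169, 196)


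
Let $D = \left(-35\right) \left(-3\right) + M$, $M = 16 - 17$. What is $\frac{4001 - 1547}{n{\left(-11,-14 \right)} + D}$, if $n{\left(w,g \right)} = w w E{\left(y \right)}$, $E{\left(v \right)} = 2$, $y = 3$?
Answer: $\frac{1227}{173} \approx 7.0925$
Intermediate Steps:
$M = -1$ ($M = 16 - 17 = -1$)
$D = 104$ ($D = \left(-35\right) \left(-3\right) - 1 = 105 - 1 = 104$)
$n{\left(w,g \right)} = 2 w^{2}$ ($n{\left(w,g \right)} = w w 2 = w^{2} \cdot 2 = 2 w^{2}$)
$\frac{4001 - 1547}{n{\left(-11,-14 \right)} + D} = \frac{4001 - 1547}{2 \left(-11\right)^{2} + 104} = \frac{2454}{2 \cdot 121 + 104} = \frac{2454}{242 + 104} = \frac{2454}{346} = 2454 \cdot \frac{1}{346} = \frac{1227}{173}$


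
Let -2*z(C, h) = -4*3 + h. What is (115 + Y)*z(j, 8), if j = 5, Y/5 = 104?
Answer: 1270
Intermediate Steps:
Y = 520 (Y = 5*104 = 520)
z(C, h) = 6 - h/2 (z(C, h) = -(-4*3 + h)/2 = -(-12 + h)/2 = 6 - h/2)
(115 + Y)*z(j, 8) = (115 + 520)*(6 - ½*8) = 635*(6 - 4) = 635*2 = 1270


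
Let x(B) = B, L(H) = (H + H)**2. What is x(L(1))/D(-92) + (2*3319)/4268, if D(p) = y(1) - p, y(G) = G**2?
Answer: 317203/198462 ≈ 1.5983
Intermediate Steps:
L(H) = 4*H**2 (L(H) = (2*H)**2 = 4*H**2)
D(p) = 1 - p (D(p) = 1**2 - p = 1 - p)
x(L(1))/D(-92) + (2*3319)/4268 = (4*1**2)/(1 - 1*(-92)) + (2*3319)/4268 = (4*1)/(1 + 92) + 6638*(1/4268) = 4/93 + 3319/2134 = 317203/198462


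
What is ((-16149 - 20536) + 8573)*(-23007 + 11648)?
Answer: 319324208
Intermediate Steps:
((-16149 - 20536) + 8573)*(-23007 + 11648) = (-36685 + 8573)*(-11359) = -28112*(-11359) = 319324208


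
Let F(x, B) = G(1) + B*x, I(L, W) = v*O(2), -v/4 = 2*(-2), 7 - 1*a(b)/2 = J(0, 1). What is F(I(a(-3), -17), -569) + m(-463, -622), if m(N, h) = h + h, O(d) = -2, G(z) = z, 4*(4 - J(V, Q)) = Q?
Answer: 16965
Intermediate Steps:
J(V, Q) = 4 - Q/4
m(N, h) = 2*h
a(b) = 13/2 (a(b) = 14 - 2*(4 - 1/4*1) = 14 - 2*(4 - 1/4) = 14 - 2*15/4 = 14 - 15/2 = 13/2)
v = 16 (v = -8*(-2) = -4*(-4) = 16)
I(L, W) = -32 (I(L, W) = 16*(-2) = -32)
F(x, B) = 1 + B*x
F(I(a(-3), -17), -569) + m(-463, -622) = (1 - 569*(-32)) + 2*(-622) = (1 + 18208) - 1244 = 18209 - 1244 = 16965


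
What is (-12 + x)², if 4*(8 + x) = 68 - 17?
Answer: 841/16 ≈ 52.563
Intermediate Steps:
x = 19/4 (x = -8 + (68 - 17)/4 = -8 + (¼)*51 = -8 + 51/4 = 19/4 ≈ 4.7500)
(-12 + x)² = (-12 + 19/4)² = (-29/4)² = 841/16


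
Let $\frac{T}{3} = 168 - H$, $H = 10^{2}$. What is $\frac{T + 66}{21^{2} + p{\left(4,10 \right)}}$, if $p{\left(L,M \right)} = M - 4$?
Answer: $\frac{90}{149} \approx 0.60403$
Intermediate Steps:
$p{\left(L,M \right)} = -4 + M$ ($p{\left(L,M \right)} = M - 4 = -4 + M$)
$H = 100$
$T = 204$ ($T = 3 \left(168 - 100\right) = 3 \cdot 68 = 204$)
$\frac{T + 66}{21^{2} + p{\left(4,10 \right)}} = \frac{204 + 66}{21^{2} + \left(-4 + 10\right)} = \frac{270}{441 + 6} = \frac{270}{447} = 270 \cdot \frac{1}{447} = \frac{90}{149}$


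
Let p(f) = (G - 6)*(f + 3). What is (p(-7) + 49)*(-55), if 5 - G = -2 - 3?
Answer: -1815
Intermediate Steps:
G = 10 (G = 5 - (-2 - 3) = 5 - 1*(-5) = 5 + 5 = 10)
p(f) = 12 + 4*f (p(f) = (10 - 6)*(f + 3) = 4*(3 + f) = 12 + 4*f)
(p(-7) + 49)*(-55) = ((12 + 4*(-7)) + 49)*(-55) = ((12 - 28) + 49)*(-55) = (-16 + 49)*(-55) = 33*(-55) = -1815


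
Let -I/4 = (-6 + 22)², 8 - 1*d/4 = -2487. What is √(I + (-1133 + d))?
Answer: √7823 ≈ 88.448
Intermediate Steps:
d = 9980 (d = 32 - 4*(-2487) = 32 + 9948 = 9980)
I = -1024 (I = -4*(-6 + 22)² = -4*16² = -4*256 = -1024)
√(I + (-1133 + d)) = √(-1024 + (-1133 + 9980)) = √(-1024 + 8847) = √7823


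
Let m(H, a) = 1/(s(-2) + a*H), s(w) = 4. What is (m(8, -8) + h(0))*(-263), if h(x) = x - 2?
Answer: 31823/60 ≈ 530.38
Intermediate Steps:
m(H, a) = 1/(4 + H*a) (m(H, a) = 1/(4 + a*H) = 1/(4 + H*a))
h(x) = -2 + x
(m(8, -8) + h(0))*(-263) = (1/(4 + 8*(-8)) + (-2 + 0))*(-263) = (1/(4 - 64) - 2)*(-263) = (1/(-60) - 2)*(-263) = (-1/60 - 2)*(-263) = -121/60*(-263) = 31823/60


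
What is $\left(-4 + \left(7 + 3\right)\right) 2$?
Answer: $12$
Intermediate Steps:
$\left(-4 + \left(7 + 3\right)\right) 2 = \left(-4 + 10\right) 2 = 6 \cdot 2 = 12$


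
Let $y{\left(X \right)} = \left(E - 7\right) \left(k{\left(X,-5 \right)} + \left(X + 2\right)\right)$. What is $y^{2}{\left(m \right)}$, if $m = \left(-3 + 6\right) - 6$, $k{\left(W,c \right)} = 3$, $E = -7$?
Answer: $784$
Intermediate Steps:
$m = -3$ ($m = 3 - 6 = -3$)
$y{\left(X \right)} = -70 - 14 X$ ($y{\left(X \right)} = \left(-7 - 7\right) \left(3 + \left(X + 2\right)\right) = - 14 \left(3 + \left(2 + X\right)\right) = - 14 \left(5 + X\right) = -70 - 14 X$)
$y^{2}{\left(m \right)} = \left(-70 - -42\right)^{2} = \left(-70 + 42\right)^{2} = \left(-28\right)^{2} = 784$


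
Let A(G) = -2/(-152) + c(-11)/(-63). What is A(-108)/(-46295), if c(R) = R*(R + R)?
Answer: 18329/221660460 ≈ 8.2690e-5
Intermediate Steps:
c(R) = 2*R² (c(R) = R*(2*R) = 2*R²)
A(G) = -18329/4788 (A(G) = -2/(-152) + (2*(-11)²)/(-63) = -2*(-1/152) + (2*121)*(-1/63) = 1/76 + 242*(-1/63) = 1/76 - 242/63 = -18329/4788)
A(-108)/(-46295) = -18329/4788/(-46295) = -18329/4788*(-1/46295) = 18329/221660460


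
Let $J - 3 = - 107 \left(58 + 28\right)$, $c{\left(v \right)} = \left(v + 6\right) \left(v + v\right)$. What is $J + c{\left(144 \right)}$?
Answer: $34001$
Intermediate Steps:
$c{\left(v \right)} = 2 v \left(6 + v\right)$ ($c{\left(v \right)} = \left(6 + v\right) 2 v = 2 v \left(6 + v\right)$)
$J = -9199$ ($J = 3 - 107 \left(58 + 28\right) = 3 - 9202 = -9199$)
$J + c{\left(144 \right)} = -9199 + 2 \cdot 144 \left(6 + 144\right) = -9199 + 2 \cdot 144 \cdot 150 = -9199 + 43200 = 34001$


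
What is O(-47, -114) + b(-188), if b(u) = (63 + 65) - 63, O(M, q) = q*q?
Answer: 13061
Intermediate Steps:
O(M, q) = q²
b(u) = 65 (b(u) = 128 - 63 = 65)
O(-47, -114) + b(-188) = (-114)² + 65 = 12996 + 65 = 13061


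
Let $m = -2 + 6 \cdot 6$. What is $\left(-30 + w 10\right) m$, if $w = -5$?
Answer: $-2720$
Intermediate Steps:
$m = 34$ ($m = -2 + 36 = 34$)
$\left(-30 + w 10\right) m = \left(-30 - 50\right) 34 = \left(-80\right) 34 = -2720$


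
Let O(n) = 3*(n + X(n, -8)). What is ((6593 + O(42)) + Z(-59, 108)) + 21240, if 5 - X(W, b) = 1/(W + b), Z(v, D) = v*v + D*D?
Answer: 1466043/34 ≈ 43119.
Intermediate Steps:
Z(v, D) = D**2 + v**2 (Z(v, D) = v**2 + D**2 = D**2 + v**2)
X(W, b) = 5 - 1/(W + b)
O(n) = 3*n + 3*(-41 + 5*n)/(-8 + n) (O(n) = 3*(n + (-1 + 5*n + 5*(-8))/(n - 8)) = 3*(n + (-1 + 5*n - 40)/(-8 + n)) = 3*(n + (-41 + 5*n)/(-8 + n)) = 3*n + 3*(-41 + 5*n)/(-8 + n))
((6593 + O(42)) + Z(-59, 108)) + 21240 = ((6593 + 3*(-41 + 42**2 - 3*42)/(-8 + 42)) + (108**2 + (-59)**2)) + 21240 = ((6593 + 3*(-41 + 1764 - 126)/34) + (11664 + 3481)) + 21240 = ((6593 + 3*(1/34)*1597) + 15145) + 21240 = ((6593 + 4791/34) + 15145) + 21240 = (228953/34 + 15145) + 21240 = 743883/34 + 21240 = 1466043/34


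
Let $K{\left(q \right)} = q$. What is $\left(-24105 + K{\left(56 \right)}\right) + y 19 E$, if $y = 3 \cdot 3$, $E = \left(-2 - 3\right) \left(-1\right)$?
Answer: $-23194$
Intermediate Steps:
$E = 5$ ($E = \left(-5\right) \left(-1\right) = 5$)
$y = 9$
$\left(-24105 + K{\left(56 \right)}\right) + y 19 E = \left(-24105 + 56\right) + 9 \cdot 19 \cdot 5 = -24049 + 171 \cdot 5 = -24049 + 855 = -23194$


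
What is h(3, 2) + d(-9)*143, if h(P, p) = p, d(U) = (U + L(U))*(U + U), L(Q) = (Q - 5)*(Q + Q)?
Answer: -625480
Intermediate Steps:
L(Q) = 2*Q*(-5 + Q) (L(Q) = (-5 + Q)*(2*Q) = 2*Q*(-5 + Q))
d(U) = 2*U*(U + 2*U*(-5 + U)) (d(U) = (U + 2*U*(-5 + U))*(U + U) = (U + 2*U*(-5 + U))*(2*U) = 2*U*(U + 2*U*(-5 + U)))
h(3, 2) + d(-9)*143 = 2 + ((-9)²*(-18 + 4*(-9)))*143 = 2 + (81*(-18 - 36))*143 = 2 + (81*(-54))*143 = 2 - 4374*143 = 2 - 625482 = -625480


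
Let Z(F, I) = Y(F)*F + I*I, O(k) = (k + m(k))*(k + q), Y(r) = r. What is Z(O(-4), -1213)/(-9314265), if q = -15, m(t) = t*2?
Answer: -1523353/9314265 ≈ -0.16355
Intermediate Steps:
m(t) = 2*t
O(k) = 3*k*(-15 + k) (O(k) = (k + 2*k)*(k - 15) = (3*k)*(-15 + k) = 3*k*(-15 + k))
Z(F, I) = F² + I² (Z(F, I) = F*F + I*I = F² + I²)
Z(O(-4), -1213)/(-9314265) = ((3*(-4)*(-15 - 4))² + (-1213)²)/(-9314265) = ((3*(-4)*(-19))² + 1471369)*(-1/9314265) = (228² + 1471369)*(-1/9314265) = (51984 + 1471369)*(-1/9314265) = 1523353*(-1/9314265) = -1523353/9314265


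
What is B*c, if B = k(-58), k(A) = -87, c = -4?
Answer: 348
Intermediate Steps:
B = -87
B*c = -87*(-4) = 348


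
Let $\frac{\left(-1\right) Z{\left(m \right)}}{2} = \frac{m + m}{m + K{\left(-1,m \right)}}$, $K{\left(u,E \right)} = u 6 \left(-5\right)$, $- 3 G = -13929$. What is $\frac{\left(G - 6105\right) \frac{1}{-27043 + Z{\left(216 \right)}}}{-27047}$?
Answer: $- \frac{82}{41029559} \approx -1.9986 \cdot 10^{-6}$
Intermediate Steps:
$G = 4643$ ($G = \left(- \frac{1}{3}\right) \left(-13929\right) = 4643$)
$K{\left(u,E \right)} = - 30 u$ ($K{\left(u,E \right)} = 6 u \left(-5\right) = - 30 u$)
$Z{\left(m \right)} = - \frac{4 m}{30 + m}$ ($Z{\left(m \right)} = - 2 \frac{m + m}{m - -30} = - 2 \frac{2 m}{m + 30} = - 2 \frac{2 m}{30 + m} = - \frac{4 m}{30 + m}$)
$\frac{\left(G - 6105\right) \frac{1}{-27043 + Z{\left(216 \right)}}}{-27047} = \frac{\left(4643 - 6105\right) \frac{1}{-27043 - \frac{864}{30 + 216}}}{-27047} = - \frac{1462}{-27043 - \frac{864}{246}} \left(- \frac{1}{27047}\right) = - \frac{1462}{-27043 - 864 \cdot \frac{1}{246}} \left(- \frac{1}{27047}\right) = - \frac{1462}{-27043 - \frac{144}{41}} \left(- \frac{1}{27047}\right) = - \frac{1462}{- \frac{1108907}{41}} \left(- \frac{1}{27047}\right) = \left(-1462\right) \left(- \frac{41}{1108907}\right) \left(- \frac{1}{27047}\right) = \frac{59942}{1108907} \left(- \frac{1}{27047}\right) = - \frac{82}{41029559}$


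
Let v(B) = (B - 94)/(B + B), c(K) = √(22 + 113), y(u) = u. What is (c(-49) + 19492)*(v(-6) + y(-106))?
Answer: -5711156/3 - 293*√15 ≈ -1.9049e+6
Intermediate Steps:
c(K) = 3*√15 (c(K) = √135 = 3*√15)
v(B) = (-94 + B)/(2*B) (v(B) = (-94 + B)/((2*B)) = (-94 + B)*(1/(2*B)) = (-94 + B)/(2*B))
(c(-49) + 19492)*(v(-6) + y(-106)) = (3*√15 + 19492)*((½)*(-94 - 6)/(-6) - 106) = (19492 + 3*√15)*((½)*(-⅙)*(-100) - 106) = (19492 + 3*√15)*(25/3 - 106) = (19492 + 3*√15)*(-293/3) = -5711156/3 - 293*√15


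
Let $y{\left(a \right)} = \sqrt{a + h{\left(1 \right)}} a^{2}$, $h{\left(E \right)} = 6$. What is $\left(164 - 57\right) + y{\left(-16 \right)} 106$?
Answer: $107 + 27136 i \sqrt{10} \approx 107.0 + 85812.0 i$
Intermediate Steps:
$y{\left(a \right)} = a^{2} \sqrt{6 + a}$ ($y{\left(a \right)} = \sqrt{a + 6} a^{2} = \sqrt{6 + a} a^{2} = a^{2} \sqrt{6 + a}$)
$\left(164 - 57\right) + y{\left(-16 \right)} 106 = \left(164 - 57\right) + \left(-16\right)^{2} \sqrt{6 - 16} \cdot 106 = \left(164 - 57\right) + 256 \sqrt{-10} \cdot 106 = 107 + 256 i \sqrt{10} \cdot 106 = 107 + 27136 i \sqrt{10}$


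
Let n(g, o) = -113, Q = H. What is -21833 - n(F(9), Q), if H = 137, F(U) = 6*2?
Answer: -21720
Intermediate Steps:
F(U) = 12
Q = 137
-21833 - n(F(9), Q) = -21833 - 1*(-113) = -21833 + 113 = -21720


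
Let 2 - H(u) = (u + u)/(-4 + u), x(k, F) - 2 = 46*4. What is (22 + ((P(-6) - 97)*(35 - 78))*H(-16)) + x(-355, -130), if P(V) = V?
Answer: 9898/5 ≈ 1979.6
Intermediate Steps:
x(k, F) = 186 (x(k, F) = 2 + 46*4 = 2 + 184 = 186)
H(u) = 2 - 2*u/(-4 + u) (H(u) = 2 - (u + u)/(-4 + u) = 2 - 2*u/(-4 + u))
(22 + ((P(-6) - 97)*(35 - 78))*H(-16)) + x(-355, -130) = (22 + ((-6 - 97)*(35 - 78))*(-8/(-4 - 16))) + 186 = (22 + (-103*(-43))*(-8/(-20))) + 186 = (22 + 4429*(-8*(-1/20))) + 186 = (22 + 4429*(⅖)) + 186 = (22 + 8858/5) + 186 = 8968/5 + 186 = 9898/5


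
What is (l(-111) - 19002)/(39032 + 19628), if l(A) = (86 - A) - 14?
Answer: -18819/58660 ≈ -0.32082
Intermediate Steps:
l(A) = 72 - A
(l(-111) - 19002)/(39032 + 19628) = ((72 - 1*(-111)) - 19002)/(39032 + 19628) = ((72 + 111) - 19002)/58660 = (183 - 19002)*(1/58660) = -18819*1/58660 = -18819/58660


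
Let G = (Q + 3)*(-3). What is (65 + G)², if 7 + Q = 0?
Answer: 5929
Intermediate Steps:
Q = -7 (Q = -7 + 0 = -7)
G = 12 (G = (-7 + 3)*(-3) = -4*(-3) = 12)
(65 + G)² = (65 + 12)² = 77² = 5929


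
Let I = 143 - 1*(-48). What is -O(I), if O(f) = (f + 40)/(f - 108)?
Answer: -231/83 ≈ -2.7831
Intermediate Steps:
I = 191 (I = 143 + 48 = 191)
O(f) = (40 + f)/(-108 + f)
-O(I) = -(40 + 191)/(-108 + 191) = -231/83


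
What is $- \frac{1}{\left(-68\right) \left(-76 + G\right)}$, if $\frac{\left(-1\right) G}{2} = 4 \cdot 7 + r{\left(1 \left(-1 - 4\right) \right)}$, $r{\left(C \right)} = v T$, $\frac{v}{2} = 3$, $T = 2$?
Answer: $- \frac{1}{10608} \approx -9.4268 \cdot 10^{-5}$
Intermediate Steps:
$v = 6$ ($v = 2 \cdot 3 = 6$)
$r{\left(C \right)} = 12$ ($r{\left(C \right)} = 6 \cdot 2 = 12$)
$G = -80$ ($G = - 2 \left(4 \cdot 7 + 12\right) = - 2 \left(28 + 12\right) = \left(-2\right) 40 = -80$)
$- \frac{1}{\left(-68\right) \left(-76 + G\right)} = - \frac{1}{\left(-68\right) \left(-76 - 80\right)} = - \frac{1}{\left(-68\right) \left(-156\right)} = - \frac{1}{10608}$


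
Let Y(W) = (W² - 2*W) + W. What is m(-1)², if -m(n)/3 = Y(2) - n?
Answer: 81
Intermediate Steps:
Y(W) = W² - W
m(n) = -6 + 3*n (m(n) = -3*(2*(-1 + 2) - n) = -3*(2*1 - n) = -3*(2 - n) = -6 + 3*n)
m(-1)² = (-6 + 3*(-1))² = (-6 - 3)² = (-9)² = 81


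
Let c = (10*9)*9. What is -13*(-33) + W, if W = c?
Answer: 1239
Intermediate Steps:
c = 810 (c = 90*9 = 810)
W = 810
-13*(-33) + W = -13*(-33) + 810 = 429 + 810 = 1239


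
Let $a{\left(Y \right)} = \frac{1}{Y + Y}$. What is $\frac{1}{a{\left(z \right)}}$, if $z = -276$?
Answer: $-552$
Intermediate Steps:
$a{\left(Y \right)} = \frac{1}{2 Y}$
$\frac{1}{a{\left(z \right)}} = \frac{1}{\frac{1}{2} \frac{1}{-276}} = \frac{1}{\frac{1}{2} \left(- \frac{1}{276}\right)} = \frac{1}{- \frac{1}{552}} = -552$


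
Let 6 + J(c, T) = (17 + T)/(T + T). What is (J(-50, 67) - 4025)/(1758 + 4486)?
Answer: -270035/418348 ≈ -0.64548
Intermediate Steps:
J(c, T) = -6 + (17 + T)/(2*T) (J(c, T) = -6 + (17 + T)/(T + T) = -6 + (17 + T)/((2*T)) = -6 + (17 + T)*(1/(2*T)) = -6 + (17 + T)/(2*T))
(J(-50, 67) - 4025)/(1758 + 4486) = ((½)*(17 - 11*67)/67 - 4025)/(1758 + 4486) = ((½)*(1/67)*(17 - 737) - 4025)/6244 = ((½)*(1/67)*(-720) - 4025)*(1/6244) = (-360/67 - 4025)*(1/6244) = -270035/67*1/6244 = -270035/418348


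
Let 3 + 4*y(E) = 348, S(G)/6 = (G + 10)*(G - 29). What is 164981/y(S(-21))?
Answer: 659924/345 ≈ 1912.8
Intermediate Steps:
S(G) = 6*(-29 + G)*(10 + G) (S(G) = 6*((G + 10)*(G - 29)) = 6*((10 + G)*(-29 + G)) = 6*((-29 + G)*(10 + G)) = 6*(-29 + G)*(10 + G))
y(E) = 345/4 (y(E) = -¾ + (¼)*348 = -¾ + 87 = 345/4)
164981/y(S(-21)) = 164981/(345/4) = 164981*(4/345) = 659924/345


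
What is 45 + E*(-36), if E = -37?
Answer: 1377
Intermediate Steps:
45 + E*(-36) = 45 - 37*(-36) = 45 + 1332 = 1377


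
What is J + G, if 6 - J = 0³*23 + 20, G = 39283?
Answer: 39269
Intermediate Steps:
J = -14 (J = 6 - (0³*23 + 20) = 6 - (0*23 + 20) = 6 - (0 + 20) = 6 - 1*20 = 6 - 20 = -14)
J + G = -14 + 39283 = 39269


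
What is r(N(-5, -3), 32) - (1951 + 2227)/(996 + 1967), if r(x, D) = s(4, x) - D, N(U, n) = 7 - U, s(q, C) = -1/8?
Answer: -794915/23704 ≈ -33.535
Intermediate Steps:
s(q, C) = -1/8 (s(q, C) = -1*1/8 = -1/8)
r(x, D) = -1/8 - D
r(N(-5, -3), 32) - (1951 + 2227)/(996 + 1967) = (-1/8 - 1*32) - (1951 + 2227)/(996 + 1967) = (-1/8 - 32) - 4178/2963 = -257/8 - 4178/2963 = -794915/23704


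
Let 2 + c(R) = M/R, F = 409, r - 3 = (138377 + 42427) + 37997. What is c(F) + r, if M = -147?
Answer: 89489871/409 ≈ 2.1880e+5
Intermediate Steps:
r = 218804 (r = 3 + ((138377 + 42427) + 37997) = 3 + (180804 + 37997) = 3 + 218801 = 218804)
c(R) = -2 - 147/R
c(F) + r = (-2 - 147/409) + 218804 = -965/409 + 218804 = 89489871/409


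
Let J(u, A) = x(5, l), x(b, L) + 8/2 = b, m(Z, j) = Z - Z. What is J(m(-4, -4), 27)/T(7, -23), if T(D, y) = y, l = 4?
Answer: -1/23 ≈ -0.043478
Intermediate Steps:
m(Z, j) = 0
x(b, L) = -4 + b
J(u, A) = 1 (J(u, A) = -4 + 5 = 1)
J(m(-4, -4), 27)/T(7, -23) = 1/(-23) = 1*(-1/23) = -1/23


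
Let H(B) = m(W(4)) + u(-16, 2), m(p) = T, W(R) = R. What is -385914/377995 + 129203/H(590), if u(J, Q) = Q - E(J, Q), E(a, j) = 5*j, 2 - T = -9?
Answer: 48836930243/1133985 ≈ 43067.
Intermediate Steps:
T = 11 (T = 2 - 1*(-9) = 2 + 9 = 11)
m(p) = 11
u(J, Q) = -4*Q (u(J, Q) = Q - 5*Q = -4*Q)
H(B) = 3 (H(B) = 11 - 4*2 = 11 - 8 = 3)
-385914/377995 + 129203/H(590) = -385914/377995 + 129203/3 = 48836930243/1133985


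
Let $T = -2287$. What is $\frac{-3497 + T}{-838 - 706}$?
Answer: $\frac{723}{193} \approx 3.7461$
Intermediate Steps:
$\frac{-3497 + T}{-838 - 706} = \frac{-3497 - 2287}{-838 - 706} = - \frac{5784}{-1544} = \left(-5784\right) \left(- \frac{1}{1544}\right) = \frac{723}{193}$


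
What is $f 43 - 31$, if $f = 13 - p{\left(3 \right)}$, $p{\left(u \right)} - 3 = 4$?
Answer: $227$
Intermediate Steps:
$p{\left(u \right)} = 7$ ($p{\left(u \right)} = 3 + 4 = 7$)
$f = 6$ ($f = 13 - 7 = 6$)
$f 43 - 31 = 6 \cdot 43 - 31 = 258 - 31 = 227$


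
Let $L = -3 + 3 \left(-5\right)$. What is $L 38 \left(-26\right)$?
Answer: $17784$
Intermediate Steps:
$L = -18$ ($L = -3 - 15 = -18$)
$L 38 \left(-26\right) = \left(-18\right) 38 \left(-26\right) = \left(-684\right) \left(-26\right) = 17784$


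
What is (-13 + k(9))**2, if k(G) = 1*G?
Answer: 16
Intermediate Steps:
k(G) = G
(-13 + k(9))**2 = (-13 + 9)**2 = (-4)**2 = 16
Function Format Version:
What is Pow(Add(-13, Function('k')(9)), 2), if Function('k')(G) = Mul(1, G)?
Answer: 16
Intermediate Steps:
Function('k')(G) = G
Pow(Add(-13, Function('k')(9)), 2) = Pow(Add(-13, 9), 2) = Pow(-4, 2) = 16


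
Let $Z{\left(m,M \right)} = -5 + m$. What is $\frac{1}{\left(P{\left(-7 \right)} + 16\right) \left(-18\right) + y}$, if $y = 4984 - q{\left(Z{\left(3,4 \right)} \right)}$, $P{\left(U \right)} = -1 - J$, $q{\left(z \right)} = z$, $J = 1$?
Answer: $\frac{1}{4734} \approx 0.00021124$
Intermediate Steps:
$P{\left(U \right)} = -2$ ($P{\left(U \right)} = -1 - 1 = -2$)
$y = 4986$ ($y = 4984 - \left(-5 + 3\right) = 4984 - -2 = 4984 + 2 = 4986$)
$\frac{1}{\left(P{\left(-7 \right)} + 16\right) \left(-18\right) + y} = \frac{1}{\left(-2 + 16\right) \left(-18\right) + 4986} = \frac{1}{14 \left(-18\right) + 4986} = \frac{1}{-252 + 4986} = \frac{1}{4734}$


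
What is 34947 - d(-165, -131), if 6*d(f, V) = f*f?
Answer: 60819/2 ≈ 30410.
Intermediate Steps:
d(f, V) = f²/6 (d(f, V) = (f*f)/6 = f²/6)
34947 - d(-165, -131) = 34947 - (-165)²/6 = 34947 - 27225/6 = 34947 - 1*9075/2 = 34947 - 9075/2 = 60819/2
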